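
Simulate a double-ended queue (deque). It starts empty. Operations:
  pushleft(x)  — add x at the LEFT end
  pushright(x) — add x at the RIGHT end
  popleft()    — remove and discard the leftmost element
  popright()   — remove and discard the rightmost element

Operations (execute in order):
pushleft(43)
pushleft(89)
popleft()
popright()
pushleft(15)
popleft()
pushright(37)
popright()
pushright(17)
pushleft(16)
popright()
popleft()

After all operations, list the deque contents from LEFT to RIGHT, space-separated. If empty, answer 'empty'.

Answer: empty

Derivation:
pushleft(43): [43]
pushleft(89): [89, 43]
popleft(): [43]
popright(): []
pushleft(15): [15]
popleft(): []
pushright(37): [37]
popright(): []
pushright(17): [17]
pushleft(16): [16, 17]
popright(): [16]
popleft(): []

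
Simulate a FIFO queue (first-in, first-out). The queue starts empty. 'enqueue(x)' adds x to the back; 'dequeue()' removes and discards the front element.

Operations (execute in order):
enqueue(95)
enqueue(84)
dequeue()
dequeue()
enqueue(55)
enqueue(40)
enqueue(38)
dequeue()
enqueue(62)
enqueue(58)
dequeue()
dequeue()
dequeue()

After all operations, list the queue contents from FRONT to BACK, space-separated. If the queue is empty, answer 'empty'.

Answer: 58

Derivation:
enqueue(95): [95]
enqueue(84): [95, 84]
dequeue(): [84]
dequeue(): []
enqueue(55): [55]
enqueue(40): [55, 40]
enqueue(38): [55, 40, 38]
dequeue(): [40, 38]
enqueue(62): [40, 38, 62]
enqueue(58): [40, 38, 62, 58]
dequeue(): [38, 62, 58]
dequeue(): [62, 58]
dequeue(): [58]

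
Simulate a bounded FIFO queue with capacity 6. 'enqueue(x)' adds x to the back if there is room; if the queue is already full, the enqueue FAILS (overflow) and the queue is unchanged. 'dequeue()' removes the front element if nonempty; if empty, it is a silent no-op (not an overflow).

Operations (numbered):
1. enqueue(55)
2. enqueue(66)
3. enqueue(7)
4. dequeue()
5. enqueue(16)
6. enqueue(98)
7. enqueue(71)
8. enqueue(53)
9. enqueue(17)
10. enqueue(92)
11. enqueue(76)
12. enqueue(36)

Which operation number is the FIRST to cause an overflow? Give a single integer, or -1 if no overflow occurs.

1. enqueue(55): size=1
2. enqueue(66): size=2
3. enqueue(7): size=3
4. dequeue(): size=2
5. enqueue(16): size=3
6. enqueue(98): size=4
7. enqueue(71): size=5
8. enqueue(53): size=6
9. enqueue(17): size=6=cap → OVERFLOW (fail)
10. enqueue(92): size=6=cap → OVERFLOW (fail)
11. enqueue(76): size=6=cap → OVERFLOW (fail)
12. enqueue(36): size=6=cap → OVERFLOW (fail)

Answer: 9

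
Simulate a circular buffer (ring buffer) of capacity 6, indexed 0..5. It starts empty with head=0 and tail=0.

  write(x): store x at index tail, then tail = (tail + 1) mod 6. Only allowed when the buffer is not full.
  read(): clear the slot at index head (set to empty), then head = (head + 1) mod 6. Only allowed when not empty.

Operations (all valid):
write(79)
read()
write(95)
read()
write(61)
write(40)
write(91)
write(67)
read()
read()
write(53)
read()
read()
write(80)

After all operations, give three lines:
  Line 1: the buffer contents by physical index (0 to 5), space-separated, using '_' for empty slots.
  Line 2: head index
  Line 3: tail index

write(79): buf=[79 _ _ _ _ _], head=0, tail=1, size=1
read(): buf=[_ _ _ _ _ _], head=1, tail=1, size=0
write(95): buf=[_ 95 _ _ _ _], head=1, tail=2, size=1
read(): buf=[_ _ _ _ _ _], head=2, tail=2, size=0
write(61): buf=[_ _ 61 _ _ _], head=2, tail=3, size=1
write(40): buf=[_ _ 61 40 _ _], head=2, tail=4, size=2
write(91): buf=[_ _ 61 40 91 _], head=2, tail=5, size=3
write(67): buf=[_ _ 61 40 91 67], head=2, tail=0, size=4
read(): buf=[_ _ _ 40 91 67], head=3, tail=0, size=3
read(): buf=[_ _ _ _ 91 67], head=4, tail=0, size=2
write(53): buf=[53 _ _ _ 91 67], head=4, tail=1, size=3
read(): buf=[53 _ _ _ _ 67], head=5, tail=1, size=2
read(): buf=[53 _ _ _ _ _], head=0, tail=1, size=1
write(80): buf=[53 80 _ _ _ _], head=0, tail=2, size=2

Answer: 53 80 _ _ _ _
0
2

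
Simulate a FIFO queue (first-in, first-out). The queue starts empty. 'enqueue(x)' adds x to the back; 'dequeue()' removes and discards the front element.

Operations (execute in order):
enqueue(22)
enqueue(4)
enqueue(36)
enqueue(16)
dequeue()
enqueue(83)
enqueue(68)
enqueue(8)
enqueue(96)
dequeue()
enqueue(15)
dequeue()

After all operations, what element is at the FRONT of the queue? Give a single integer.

enqueue(22): queue = [22]
enqueue(4): queue = [22, 4]
enqueue(36): queue = [22, 4, 36]
enqueue(16): queue = [22, 4, 36, 16]
dequeue(): queue = [4, 36, 16]
enqueue(83): queue = [4, 36, 16, 83]
enqueue(68): queue = [4, 36, 16, 83, 68]
enqueue(8): queue = [4, 36, 16, 83, 68, 8]
enqueue(96): queue = [4, 36, 16, 83, 68, 8, 96]
dequeue(): queue = [36, 16, 83, 68, 8, 96]
enqueue(15): queue = [36, 16, 83, 68, 8, 96, 15]
dequeue(): queue = [16, 83, 68, 8, 96, 15]

Answer: 16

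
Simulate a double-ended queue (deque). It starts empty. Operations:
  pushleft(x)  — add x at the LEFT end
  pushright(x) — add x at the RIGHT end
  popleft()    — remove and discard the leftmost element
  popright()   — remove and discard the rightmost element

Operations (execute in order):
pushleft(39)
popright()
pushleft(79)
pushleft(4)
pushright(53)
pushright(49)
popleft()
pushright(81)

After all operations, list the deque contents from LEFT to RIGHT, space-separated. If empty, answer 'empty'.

pushleft(39): [39]
popright(): []
pushleft(79): [79]
pushleft(4): [4, 79]
pushright(53): [4, 79, 53]
pushright(49): [4, 79, 53, 49]
popleft(): [79, 53, 49]
pushright(81): [79, 53, 49, 81]

Answer: 79 53 49 81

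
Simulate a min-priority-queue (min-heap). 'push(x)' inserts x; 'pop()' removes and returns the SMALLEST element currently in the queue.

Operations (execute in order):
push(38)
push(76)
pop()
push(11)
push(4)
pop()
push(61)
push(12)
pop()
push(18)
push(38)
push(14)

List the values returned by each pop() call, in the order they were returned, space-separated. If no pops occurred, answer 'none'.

push(38): heap contents = [38]
push(76): heap contents = [38, 76]
pop() → 38: heap contents = [76]
push(11): heap contents = [11, 76]
push(4): heap contents = [4, 11, 76]
pop() → 4: heap contents = [11, 76]
push(61): heap contents = [11, 61, 76]
push(12): heap contents = [11, 12, 61, 76]
pop() → 11: heap contents = [12, 61, 76]
push(18): heap contents = [12, 18, 61, 76]
push(38): heap contents = [12, 18, 38, 61, 76]
push(14): heap contents = [12, 14, 18, 38, 61, 76]

Answer: 38 4 11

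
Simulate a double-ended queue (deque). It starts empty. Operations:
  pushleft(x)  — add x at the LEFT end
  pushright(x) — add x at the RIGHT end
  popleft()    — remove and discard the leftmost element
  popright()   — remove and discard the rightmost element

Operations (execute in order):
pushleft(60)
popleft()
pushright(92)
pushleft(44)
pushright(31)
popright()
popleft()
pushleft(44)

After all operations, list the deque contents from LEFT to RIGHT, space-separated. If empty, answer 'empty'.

Answer: 44 92

Derivation:
pushleft(60): [60]
popleft(): []
pushright(92): [92]
pushleft(44): [44, 92]
pushright(31): [44, 92, 31]
popright(): [44, 92]
popleft(): [92]
pushleft(44): [44, 92]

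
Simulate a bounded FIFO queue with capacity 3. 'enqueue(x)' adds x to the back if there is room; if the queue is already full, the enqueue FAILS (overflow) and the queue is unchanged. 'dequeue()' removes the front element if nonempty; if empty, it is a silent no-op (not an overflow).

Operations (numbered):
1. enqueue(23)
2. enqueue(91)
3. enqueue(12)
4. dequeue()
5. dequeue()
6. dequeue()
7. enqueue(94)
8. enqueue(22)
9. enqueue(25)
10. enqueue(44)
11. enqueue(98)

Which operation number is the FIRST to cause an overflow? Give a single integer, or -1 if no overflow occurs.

Answer: 10

Derivation:
1. enqueue(23): size=1
2. enqueue(91): size=2
3. enqueue(12): size=3
4. dequeue(): size=2
5. dequeue(): size=1
6. dequeue(): size=0
7. enqueue(94): size=1
8. enqueue(22): size=2
9. enqueue(25): size=3
10. enqueue(44): size=3=cap → OVERFLOW (fail)
11. enqueue(98): size=3=cap → OVERFLOW (fail)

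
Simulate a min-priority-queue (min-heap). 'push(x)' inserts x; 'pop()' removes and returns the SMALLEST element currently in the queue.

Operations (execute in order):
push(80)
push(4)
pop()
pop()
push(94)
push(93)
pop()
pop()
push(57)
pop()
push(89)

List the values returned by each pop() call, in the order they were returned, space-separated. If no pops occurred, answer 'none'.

Answer: 4 80 93 94 57

Derivation:
push(80): heap contents = [80]
push(4): heap contents = [4, 80]
pop() → 4: heap contents = [80]
pop() → 80: heap contents = []
push(94): heap contents = [94]
push(93): heap contents = [93, 94]
pop() → 93: heap contents = [94]
pop() → 94: heap contents = []
push(57): heap contents = [57]
pop() → 57: heap contents = []
push(89): heap contents = [89]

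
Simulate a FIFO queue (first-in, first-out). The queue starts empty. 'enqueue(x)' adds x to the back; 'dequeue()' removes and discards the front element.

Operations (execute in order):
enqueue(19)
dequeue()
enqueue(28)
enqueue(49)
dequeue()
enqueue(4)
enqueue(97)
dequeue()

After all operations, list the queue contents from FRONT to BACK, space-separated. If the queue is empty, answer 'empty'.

Answer: 4 97

Derivation:
enqueue(19): [19]
dequeue(): []
enqueue(28): [28]
enqueue(49): [28, 49]
dequeue(): [49]
enqueue(4): [49, 4]
enqueue(97): [49, 4, 97]
dequeue(): [4, 97]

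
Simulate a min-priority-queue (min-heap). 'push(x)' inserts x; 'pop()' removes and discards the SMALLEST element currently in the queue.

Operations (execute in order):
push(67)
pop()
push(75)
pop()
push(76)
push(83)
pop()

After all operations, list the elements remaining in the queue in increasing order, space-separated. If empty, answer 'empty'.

Answer: 83

Derivation:
push(67): heap contents = [67]
pop() → 67: heap contents = []
push(75): heap contents = [75]
pop() → 75: heap contents = []
push(76): heap contents = [76]
push(83): heap contents = [76, 83]
pop() → 76: heap contents = [83]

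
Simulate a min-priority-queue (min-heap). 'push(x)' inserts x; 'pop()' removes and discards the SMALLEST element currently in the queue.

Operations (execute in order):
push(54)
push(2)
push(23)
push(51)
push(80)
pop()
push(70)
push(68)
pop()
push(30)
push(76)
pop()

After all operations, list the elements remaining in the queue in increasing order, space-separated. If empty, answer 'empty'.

Answer: 51 54 68 70 76 80

Derivation:
push(54): heap contents = [54]
push(2): heap contents = [2, 54]
push(23): heap contents = [2, 23, 54]
push(51): heap contents = [2, 23, 51, 54]
push(80): heap contents = [2, 23, 51, 54, 80]
pop() → 2: heap contents = [23, 51, 54, 80]
push(70): heap contents = [23, 51, 54, 70, 80]
push(68): heap contents = [23, 51, 54, 68, 70, 80]
pop() → 23: heap contents = [51, 54, 68, 70, 80]
push(30): heap contents = [30, 51, 54, 68, 70, 80]
push(76): heap contents = [30, 51, 54, 68, 70, 76, 80]
pop() → 30: heap contents = [51, 54, 68, 70, 76, 80]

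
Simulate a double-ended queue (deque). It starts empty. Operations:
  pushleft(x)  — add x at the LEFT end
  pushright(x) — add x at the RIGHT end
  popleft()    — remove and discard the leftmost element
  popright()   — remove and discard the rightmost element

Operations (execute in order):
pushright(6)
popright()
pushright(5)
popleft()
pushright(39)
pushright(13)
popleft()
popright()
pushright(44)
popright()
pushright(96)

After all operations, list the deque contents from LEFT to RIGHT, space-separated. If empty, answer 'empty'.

pushright(6): [6]
popright(): []
pushright(5): [5]
popleft(): []
pushright(39): [39]
pushright(13): [39, 13]
popleft(): [13]
popright(): []
pushright(44): [44]
popright(): []
pushright(96): [96]

Answer: 96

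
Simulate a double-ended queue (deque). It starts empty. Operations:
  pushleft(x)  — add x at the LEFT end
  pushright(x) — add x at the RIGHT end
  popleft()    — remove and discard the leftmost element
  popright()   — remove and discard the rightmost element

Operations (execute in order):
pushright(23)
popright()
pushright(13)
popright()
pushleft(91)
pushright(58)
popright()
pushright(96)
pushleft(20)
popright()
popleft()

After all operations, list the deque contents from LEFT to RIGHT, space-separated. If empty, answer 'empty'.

pushright(23): [23]
popright(): []
pushright(13): [13]
popright(): []
pushleft(91): [91]
pushright(58): [91, 58]
popright(): [91]
pushright(96): [91, 96]
pushleft(20): [20, 91, 96]
popright(): [20, 91]
popleft(): [91]

Answer: 91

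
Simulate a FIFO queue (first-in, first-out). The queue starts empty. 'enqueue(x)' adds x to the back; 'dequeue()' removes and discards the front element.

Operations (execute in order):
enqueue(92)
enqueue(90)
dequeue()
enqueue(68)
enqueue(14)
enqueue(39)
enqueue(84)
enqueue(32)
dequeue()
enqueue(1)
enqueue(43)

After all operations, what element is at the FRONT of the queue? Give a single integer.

enqueue(92): queue = [92]
enqueue(90): queue = [92, 90]
dequeue(): queue = [90]
enqueue(68): queue = [90, 68]
enqueue(14): queue = [90, 68, 14]
enqueue(39): queue = [90, 68, 14, 39]
enqueue(84): queue = [90, 68, 14, 39, 84]
enqueue(32): queue = [90, 68, 14, 39, 84, 32]
dequeue(): queue = [68, 14, 39, 84, 32]
enqueue(1): queue = [68, 14, 39, 84, 32, 1]
enqueue(43): queue = [68, 14, 39, 84, 32, 1, 43]

Answer: 68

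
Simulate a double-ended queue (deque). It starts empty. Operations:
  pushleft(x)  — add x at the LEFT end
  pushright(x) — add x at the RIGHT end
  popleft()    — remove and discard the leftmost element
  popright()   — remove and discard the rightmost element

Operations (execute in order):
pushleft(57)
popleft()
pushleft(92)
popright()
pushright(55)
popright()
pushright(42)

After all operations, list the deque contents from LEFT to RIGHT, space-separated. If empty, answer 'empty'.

Answer: 42

Derivation:
pushleft(57): [57]
popleft(): []
pushleft(92): [92]
popright(): []
pushright(55): [55]
popright(): []
pushright(42): [42]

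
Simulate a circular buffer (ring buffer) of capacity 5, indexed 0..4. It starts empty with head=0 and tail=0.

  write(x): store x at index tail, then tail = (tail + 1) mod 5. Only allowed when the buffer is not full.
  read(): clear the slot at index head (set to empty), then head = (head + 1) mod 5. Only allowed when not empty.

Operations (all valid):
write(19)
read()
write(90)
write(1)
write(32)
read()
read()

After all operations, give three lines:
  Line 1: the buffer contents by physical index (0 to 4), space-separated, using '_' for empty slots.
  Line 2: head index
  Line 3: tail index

write(19): buf=[19 _ _ _ _], head=0, tail=1, size=1
read(): buf=[_ _ _ _ _], head=1, tail=1, size=0
write(90): buf=[_ 90 _ _ _], head=1, tail=2, size=1
write(1): buf=[_ 90 1 _ _], head=1, tail=3, size=2
write(32): buf=[_ 90 1 32 _], head=1, tail=4, size=3
read(): buf=[_ _ 1 32 _], head=2, tail=4, size=2
read(): buf=[_ _ _ 32 _], head=3, tail=4, size=1

Answer: _ _ _ 32 _
3
4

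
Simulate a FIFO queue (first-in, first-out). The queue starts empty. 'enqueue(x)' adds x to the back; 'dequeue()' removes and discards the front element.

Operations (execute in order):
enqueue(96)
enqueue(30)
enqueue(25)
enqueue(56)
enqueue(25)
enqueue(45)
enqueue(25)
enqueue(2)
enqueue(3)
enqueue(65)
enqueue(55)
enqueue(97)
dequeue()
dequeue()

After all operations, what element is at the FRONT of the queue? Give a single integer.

enqueue(96): queue = [96]
enqueue(30): queue = [96, 30]
enqueue(25): queue = [96, 30, 25]
enqueue(56): queue = [96, 30, 25, 56]
enqueue(25): queue = [96, 30, 25, 56, 25]
enqueue(45): queue = [96, 30, 25, 56, 25, 45]
enqueue(25): queue = [96, 30, 25, 56, 25, 45, 25]
enqueue(2): queue = [96, 30, 25, 56, 25, 45, 25, 2]
enqueue(3): queue = [96, 30, 25, 56, 25, 45, 25, 2, 3]
enqueue(65): queue = [96, 30, 25, 56, 25, 45, 25, 2, 3, 65]
enqueue(55): queue = [96, 30, 25, 56, 25, 45, 25, 2, 3, 65, 55]
enqueue(97): queue = [96, 30, 25, 56, 25, 45, 25, 2, 3, 65, 55, 97]
dequeue(): queue = [30, 25, 56, 25, 45, 25, 2, 3, 65, 55, 97]
dequeue(): queue = [25, 56, 25, 45, 25, 2, 3, 65, 55, 97]

Answer: 25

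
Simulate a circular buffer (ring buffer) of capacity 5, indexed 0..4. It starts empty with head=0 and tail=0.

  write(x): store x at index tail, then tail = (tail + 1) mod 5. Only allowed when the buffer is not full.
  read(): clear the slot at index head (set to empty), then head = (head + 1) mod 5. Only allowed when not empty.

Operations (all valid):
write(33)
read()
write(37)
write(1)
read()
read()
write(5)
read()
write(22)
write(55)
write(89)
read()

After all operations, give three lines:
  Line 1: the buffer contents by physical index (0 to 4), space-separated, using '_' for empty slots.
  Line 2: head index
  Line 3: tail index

write(33): buf=[33 _ _ _ _], head=0, tail=1, size=1
read(): buf=[_ _ _ _ _], head=1, tail=1, size=0
write(37): buf=[_ 37 _ _ _], head=1, tail=2, size=1
write(1): buf=[_ 37 1 _ _], head=1, tail=3, size=2
read(): buf=[_ _ 1 _ _], head=2, tail=3, size=1
read(): buf=[_ _ _ _ _], head=3, tail=3, size=0
write(5): buf=[_ _ _ 5 _], head=3, tail=4, size=1
read(): buf=[_ _ _ _ _], head=4, tail=4, size=0
write(22): buf=[_ _ _ _ 22], head=4, tail=0, size=1
write(55): buf=[55 _ _ _ 22], head=4, tail=1, size=2
write(89): buf=[55 89 _ _ 22], head=4, tail=2, size=3
read(): buf=[55 89 _ _ _], head=0, tail=2, size=2

Answer: 55 89 _ _ _
0
2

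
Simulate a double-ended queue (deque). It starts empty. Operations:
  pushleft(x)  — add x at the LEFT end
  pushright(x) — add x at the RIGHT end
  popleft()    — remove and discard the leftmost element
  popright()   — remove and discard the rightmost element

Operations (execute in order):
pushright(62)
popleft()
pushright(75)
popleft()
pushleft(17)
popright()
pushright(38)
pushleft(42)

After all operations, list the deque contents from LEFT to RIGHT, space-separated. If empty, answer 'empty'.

pushright(62): [62]
popleft(): []
pushright(75): [75]
popleft(): []
pushleft(17): [17]
popright(): []
pushright(38): [38]
pushleft(42): [42, 38]

Answer: 42 38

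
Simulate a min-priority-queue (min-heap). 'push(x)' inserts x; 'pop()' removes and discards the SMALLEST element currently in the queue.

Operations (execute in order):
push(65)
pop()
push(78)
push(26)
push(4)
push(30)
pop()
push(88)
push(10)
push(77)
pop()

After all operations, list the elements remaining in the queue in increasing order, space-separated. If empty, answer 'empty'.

push(65): heap contents = [65]
pop() → 65: heap contents = []
push(78): heap contents = [78]
push(26): heap contents = [26, 78]
push(4): heap contents = [4, 26, 78]
push(30): heap contents = [4, 26, 30, 78]
pop() → 4: heap contents = [26, 30, 78]
push(88): heap contents = [26, 30, 78, 88]
push(10): heap contents = [10, 26, 30, 78, 88]
push(77): heap contents = [10, 26, 30, 77, 78, 88]
pop() → 10: heap contents = [26, 30, 77, 78, 88]

Answer: 26 30 77 78 88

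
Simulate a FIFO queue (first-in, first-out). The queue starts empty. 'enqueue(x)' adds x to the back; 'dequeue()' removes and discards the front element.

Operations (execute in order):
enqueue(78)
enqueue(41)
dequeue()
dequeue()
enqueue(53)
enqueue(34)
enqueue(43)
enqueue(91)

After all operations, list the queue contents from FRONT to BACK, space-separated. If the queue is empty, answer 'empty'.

enqueue(78): [78]
enqueue(41): [78, 41]
dequeue(): [41]
dequeue(): []
enqueue(53): [53]
enqueue(34): [53, 34]
enqueue(43): [53, 34, 43]
enqueue(91): [53, 34, 43, 91]

Answer: 53 34 43 91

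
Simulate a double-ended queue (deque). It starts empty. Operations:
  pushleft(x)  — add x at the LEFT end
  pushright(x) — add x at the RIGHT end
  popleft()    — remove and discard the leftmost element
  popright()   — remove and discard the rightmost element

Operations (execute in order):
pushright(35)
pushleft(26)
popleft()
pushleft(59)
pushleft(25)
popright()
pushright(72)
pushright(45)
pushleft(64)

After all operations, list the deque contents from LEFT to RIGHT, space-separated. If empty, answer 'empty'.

pushright(35): [35]
pushleft(26): [26, 35]
popleft(): [35]
pushleft(59): [59, 35]
pushleft(25): [25, 59, 35]
popright(): [25, 59]
pushright(72): [25, 59, 72]
pushright(45): [25, 59, 72, 45]
pushleft(64): [64, 25, 59, 72, 45]

Answer: 64 25 59 72 45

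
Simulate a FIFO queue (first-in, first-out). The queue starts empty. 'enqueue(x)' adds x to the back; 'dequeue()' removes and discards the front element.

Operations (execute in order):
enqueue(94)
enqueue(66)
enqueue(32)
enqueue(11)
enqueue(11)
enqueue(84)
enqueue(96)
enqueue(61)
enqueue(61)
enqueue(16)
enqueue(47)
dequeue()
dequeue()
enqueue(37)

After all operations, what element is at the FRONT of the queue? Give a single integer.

Answer: 32

Derivation:
enqueue(94): queue = [94]
enqueue(66): queue = [94, 66]
enqueue(32): queue = [94, 66, 32]
enqueue(11): queue = [94, 66, 32, 11]
enqueue(11): queue = [94, 66, 32, 11, 11]
enqueue(84): queue = [94, 66, 32, 11, 11, 84]
enqueue(96): queue = [94, 66, 32, 11, 11, 84, 96]
enqueue(61): queue = [94, 66, 32, 11, 11, 84, 96, 61]
enqueue(61): queue = [94, 66, 32, 11, 11, 84, 96, 61, 61]
enqueue(16): queue = [94, 66, 32, 11, 11, 84, 96, 61, 61, 16]
enqueue(47): queue = [94, 66, 32, 11, 11, 84, 96, 61, 61, 16, 47]
dequeue(): queue = [66, 32, 11, 11, 84, 96, 61, 61, 16, 47]
dequeue(): queue = [32, 11, 11, 84, 96, 61, 61, 16, 47]
enqueue(37): queue = [32, 11, 11, 84, 96, 61, 61, 16, 47, 37]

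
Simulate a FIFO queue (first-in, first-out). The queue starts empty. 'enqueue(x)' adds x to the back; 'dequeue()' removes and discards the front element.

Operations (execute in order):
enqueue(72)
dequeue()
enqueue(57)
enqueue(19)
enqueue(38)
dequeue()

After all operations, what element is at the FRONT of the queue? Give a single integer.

Answer: 19

Derivation:
enqueue(72): queue = [72]
dequeue(): queue = []
enqueue(57): queue = [57]
enqueue(19): queue = [57, 19]
enqueue(38): queue = [57, 19, 38]
dequeue(): queue = [19, 38]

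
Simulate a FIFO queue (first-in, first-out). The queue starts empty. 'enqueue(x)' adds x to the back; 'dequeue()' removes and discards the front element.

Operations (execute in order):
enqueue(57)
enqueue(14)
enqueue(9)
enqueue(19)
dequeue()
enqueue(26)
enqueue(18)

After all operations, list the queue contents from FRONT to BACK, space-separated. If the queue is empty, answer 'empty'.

enqueue(57): [57]
enqueue(14): [57, 14]
enqueue(9): [57, 14, 9]
enqueue(19): [57, 14, 9, 19]
dequeue(): [14, 9, 19]
enqueue(26): [14, 9, 19, 26]
enqueue(18): [14, 9, 19, 26, 18]

Answer: 14 9 19 26 18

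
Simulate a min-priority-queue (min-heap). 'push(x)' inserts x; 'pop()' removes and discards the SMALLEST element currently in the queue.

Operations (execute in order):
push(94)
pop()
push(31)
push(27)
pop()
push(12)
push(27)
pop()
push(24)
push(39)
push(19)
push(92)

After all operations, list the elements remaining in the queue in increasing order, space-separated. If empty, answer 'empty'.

push(94): heap contents = [94]
pop() → 94: heap contents = []
push(31): heap contents = [31]
push(27): heap contents = [27, 31]
pop() → 27: heap contents = [31]
push(12): heap contents = [12, 31]
push(27): heap contents = [12, 27, 31]
pop() → 12: heap contents = [27, 31]
push(24): heap contents = [24, 27, 31]
push(39): heap contents = [24, 27, 31, 39]
push(19): heap contents = [19, 24, 27, 31, 39]
push(92): heap contents = [19, 24, 27, 31, 39, 92]

Answer: 19 24 27 31 39 92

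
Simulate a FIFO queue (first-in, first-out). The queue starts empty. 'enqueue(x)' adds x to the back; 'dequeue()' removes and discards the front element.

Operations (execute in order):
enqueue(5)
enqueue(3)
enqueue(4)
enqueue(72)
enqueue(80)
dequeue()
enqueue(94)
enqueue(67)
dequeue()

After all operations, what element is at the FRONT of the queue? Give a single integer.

Answer: 4

Derivation:
enqueue(5): queue = [5]
enqueue(3): queue = [5, 3]
enqueue(4): queue = [5, 3, 4]
enqueue(72): queue = [5, 3, 4, 72]
enqueue(80): queue = [5, 3, 4, 72, 80]
dequeue(): queue = [3, 4, 72, 80]
enqueue(94): queue = [3, 4, 72, 80, 94]
enqueue(67): queue = [3, 4, 72, 80, 94, 67]
dequeue(): queue = [4, 72, 80, 94, 67]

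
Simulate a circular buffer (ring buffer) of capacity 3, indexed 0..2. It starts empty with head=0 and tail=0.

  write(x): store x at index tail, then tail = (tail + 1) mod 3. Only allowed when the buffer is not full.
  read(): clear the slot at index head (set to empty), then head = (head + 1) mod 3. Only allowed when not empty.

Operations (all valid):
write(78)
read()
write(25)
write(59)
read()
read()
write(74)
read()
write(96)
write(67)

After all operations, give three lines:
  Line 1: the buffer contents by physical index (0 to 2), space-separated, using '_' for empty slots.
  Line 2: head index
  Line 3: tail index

write(78): buf=[78 _ _], head=0, tail=1, size=1
read(): buf=[_ _ _], head=1, tail=1, size=0
write(25): buf=[_ 25 _], head=1, tail=2, size=1
write(59): buf=[_ 25 59], head=1, tail=0, size=2
read(): buf=[_ _ 59], head=2, tail=0, size=1
read(): buf=[_ _ _], head=0, tail=0, size=0
write(74): buf=[74 _ _], head=0, tail=1, size=1
read(): buf=[_ _ _], head=1, tail=1, size=0
write(96): buf=[_ 96 _], head=1, tail=2, size=1
write(67): buf=[_ 96 67], head=1, tail=0, size=2

Answer: _ 96 67
1
0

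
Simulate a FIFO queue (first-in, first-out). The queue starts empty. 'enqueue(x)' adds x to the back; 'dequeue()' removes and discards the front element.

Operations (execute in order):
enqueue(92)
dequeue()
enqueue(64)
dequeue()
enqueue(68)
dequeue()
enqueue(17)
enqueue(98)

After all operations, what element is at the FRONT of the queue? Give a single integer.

Answer: 17

Derivation:
enqueue(92): queue = [92]
dequeue(): queue = []
enqueue(64): queue = [64]
dequeue(): queue = []
enqueue(68): queue = [68]
dequeue(): queue = []
enqueue(17): queue = [17]
enqueue(98): queue = [17, 98]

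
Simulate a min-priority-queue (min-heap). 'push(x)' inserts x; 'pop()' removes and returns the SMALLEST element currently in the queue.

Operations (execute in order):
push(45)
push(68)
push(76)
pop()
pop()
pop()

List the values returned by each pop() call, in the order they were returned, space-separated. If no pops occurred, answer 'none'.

push(45): heap contents = [45]
push(68): heap contents = [45, 68]
push(76): heap contents = [45, 68, 76]
pop() → 45: heap contents = [68, 76]
pop() → 68: heap contents = [76]
pop() → 76: heap contents = []

Answer: 45 68 76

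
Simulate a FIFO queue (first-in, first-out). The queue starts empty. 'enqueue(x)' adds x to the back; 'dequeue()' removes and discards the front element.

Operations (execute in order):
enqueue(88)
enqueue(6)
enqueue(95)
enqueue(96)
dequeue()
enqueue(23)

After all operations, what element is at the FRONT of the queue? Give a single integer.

enqueue(88): queue = [88]
enqueue(6): queue = [88, 6]
enqueue(95): queue = [88, 6, 95]
enqueue(96): queue = [88, 6, 95, 96]
dequeue(): queue = [6, 95, 96]
enqueue(23): queue = [6, 95, 96, 23]

Answer: 6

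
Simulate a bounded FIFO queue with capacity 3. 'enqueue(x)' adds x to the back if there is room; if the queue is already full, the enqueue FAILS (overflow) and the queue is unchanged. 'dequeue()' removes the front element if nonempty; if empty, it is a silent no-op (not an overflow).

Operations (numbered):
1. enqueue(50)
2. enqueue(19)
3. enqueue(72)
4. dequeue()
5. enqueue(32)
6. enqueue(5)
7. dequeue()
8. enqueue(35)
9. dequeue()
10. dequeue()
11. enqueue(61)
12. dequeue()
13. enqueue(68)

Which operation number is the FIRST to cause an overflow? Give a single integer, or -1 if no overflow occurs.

1. enqueue(50): size=1
2. enqueue(19): size=2
3. enqueue(72): size=3
4. dequeue(): size=2
5. enqueue(32): size=3
6. enqueue(5): size=3=cap → OVERFLOW (fail)
7. dequeue(): size=2
8. enqueue(35): size=3
9. dequeue(): size=2
10. dequeue(): size=1
11. enqueue(61): size=2
12. dequeue(): size=1
13. enqueue(68): size=2

Answer: 6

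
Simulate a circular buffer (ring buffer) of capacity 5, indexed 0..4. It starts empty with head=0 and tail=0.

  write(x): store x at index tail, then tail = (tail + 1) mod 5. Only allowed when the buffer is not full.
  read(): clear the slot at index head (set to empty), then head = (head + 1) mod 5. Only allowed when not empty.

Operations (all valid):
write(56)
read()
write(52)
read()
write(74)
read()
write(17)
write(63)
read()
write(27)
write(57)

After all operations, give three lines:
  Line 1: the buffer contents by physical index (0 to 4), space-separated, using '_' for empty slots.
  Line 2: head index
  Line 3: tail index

write(56): buf=[56 _ _ _ _], head=0, tail=1, size=1
read(): buf=[_ _ _ _ _], head=1, tail=1, size=0
write(52): buf=[_ 52 _ _ _], head=1, tail=2, size=1
read(): buf=[_ _ _ _ _], head=2, tail=2, size=0
write(74): buf=[_ _ 74 _ _], head=2, tail=3, size=1
read(): buf=[_ _ _ _ _], head=3, tail=3, size=0
write(17): buf=[_ _ _ 17 _], head=3, tail=4, size=1
write(63): buf=[_ _ _ 17 63], head=3, tail=0, size=2
read(): buf=[_ _ _ _ 63], head=4, tail=0, size=1
write(27): buf=[27 _ _ _ 63], head=4, tail=1, size=2
write(57): buf=[27 57 _ _ 63], head=4, tail=2, size=3

Answer: 27 57 _ _ 63
4
2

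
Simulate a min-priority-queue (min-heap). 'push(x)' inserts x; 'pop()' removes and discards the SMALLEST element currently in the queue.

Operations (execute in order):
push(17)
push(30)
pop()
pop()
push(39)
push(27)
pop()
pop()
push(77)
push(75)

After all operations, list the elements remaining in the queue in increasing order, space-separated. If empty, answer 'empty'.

Answer: 75 77

Derivation:
push(17): heap contents = [17]
push(30): heap contents = [17, 30]
pop() → 17: heap contents = [30]
pop() → 30: heap contents = []
push(39): heap contents = [39]
push(27): heap contents = [27, 39]
pop() → 27: heap contents = [39]
pop() → 39: heap contents = []
push(77): heap contents = [77]
push(75): heap contents = [75, 77]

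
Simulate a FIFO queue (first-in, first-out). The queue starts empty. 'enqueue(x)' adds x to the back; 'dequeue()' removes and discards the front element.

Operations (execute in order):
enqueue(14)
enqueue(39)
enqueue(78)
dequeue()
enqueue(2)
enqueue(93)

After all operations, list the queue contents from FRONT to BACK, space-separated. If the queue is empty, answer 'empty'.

Answer: 39 78 2 93

Derivation:
enqueue(14): [14]
enqueue(39): [14, 39]
enqueue(78): [14, 39, 78]
dequeue(): [39, 78]
enqueue(2): [39, 78, 2]
enqueue(93): [39, 78, 2, 93]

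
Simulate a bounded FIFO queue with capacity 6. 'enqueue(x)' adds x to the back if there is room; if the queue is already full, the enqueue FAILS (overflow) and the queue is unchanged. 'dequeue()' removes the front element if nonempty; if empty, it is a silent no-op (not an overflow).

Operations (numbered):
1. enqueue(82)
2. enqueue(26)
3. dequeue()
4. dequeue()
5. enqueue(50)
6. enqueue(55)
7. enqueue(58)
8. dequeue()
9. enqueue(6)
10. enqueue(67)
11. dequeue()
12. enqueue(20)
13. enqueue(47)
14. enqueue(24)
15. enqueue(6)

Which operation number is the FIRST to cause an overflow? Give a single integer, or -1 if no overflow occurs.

1. enqueue(82): size=1
2. enqueue(26): size=2
3. dequeue(): size=1
4. dequeue(): size=0
5. enqueue(50): size=1
6. enqueue(55): size=2
7. enqueue(58): size=3
8. dequeue(): size=2
9. enqueue(6): size=3
10. enqueue(67): size=4
11. dequeue(): size=3
12. enqueue(20): size=4
13. enqueue(47): size=5
14. enqueue(24): size=6
15. enqueue(6): size=6=cap → OVERFLOW (fail)

Answer: 15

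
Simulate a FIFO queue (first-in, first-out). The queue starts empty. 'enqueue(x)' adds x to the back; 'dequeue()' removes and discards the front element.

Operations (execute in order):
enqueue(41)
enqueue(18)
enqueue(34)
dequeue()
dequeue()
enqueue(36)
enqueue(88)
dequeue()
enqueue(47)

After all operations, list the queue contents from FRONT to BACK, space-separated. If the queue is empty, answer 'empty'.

Answer: 36 88 47

Derivation:
enqueue(41): [41]
enqueue(18): [41, 18]
enqueue(34): [41, 18, 34]
dequeue(): [18, 34]
dequeue(): [34]
enqueue(36): [34, 36]
enqueue(88): [34, 36, 88]
dequeue(): [36, 88]
enqueue(47): [36, 88, 47]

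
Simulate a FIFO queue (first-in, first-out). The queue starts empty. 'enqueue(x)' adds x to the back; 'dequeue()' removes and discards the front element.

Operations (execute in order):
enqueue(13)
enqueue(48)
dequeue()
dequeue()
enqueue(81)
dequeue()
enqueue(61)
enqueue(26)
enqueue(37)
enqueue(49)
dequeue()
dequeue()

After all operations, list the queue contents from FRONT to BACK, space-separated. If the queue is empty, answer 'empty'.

Answer: 37 49

Derivation:
enqueue(13): [13]
enqueue(48): [13, 48]
dequeue(): [48]
dequeue(): []
enqueue(81): [81]
dequeue(): []
enqueue(61): [61]
enqueue(26): [61, 26]
enqueue(37): [61, 26, 37]
enqueue(49): [61, 26, 37, 49]
dequeue(): [26, 37, 49]
dequeue(): [37, 49]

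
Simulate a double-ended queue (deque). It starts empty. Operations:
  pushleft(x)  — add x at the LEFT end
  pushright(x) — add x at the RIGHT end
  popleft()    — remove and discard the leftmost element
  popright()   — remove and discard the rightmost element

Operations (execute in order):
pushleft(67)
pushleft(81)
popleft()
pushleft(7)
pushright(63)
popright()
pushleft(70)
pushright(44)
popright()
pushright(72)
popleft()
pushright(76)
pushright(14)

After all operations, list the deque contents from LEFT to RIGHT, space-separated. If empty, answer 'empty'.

Answer: 7 67 72 76 14

Derivation:
pushleft(67): [67]
pushleft(81): [81, 67]
popleft(): [67]
pushleft(7): [7, 67]
pushright(63): [7, 67, 63]
popright(): [7, 67]
pushleft(70): [70, 7, 67]
pushright(44): [70, 7, 67, 44]
popright(): [70, 7, 67]
pushright(72): [70, 7, 67, 72]
popleft(): [7, 67, 72]
pushright(76): [7, 67, 72, 76]
pushright(14): [7, 67, 72, 76, 14]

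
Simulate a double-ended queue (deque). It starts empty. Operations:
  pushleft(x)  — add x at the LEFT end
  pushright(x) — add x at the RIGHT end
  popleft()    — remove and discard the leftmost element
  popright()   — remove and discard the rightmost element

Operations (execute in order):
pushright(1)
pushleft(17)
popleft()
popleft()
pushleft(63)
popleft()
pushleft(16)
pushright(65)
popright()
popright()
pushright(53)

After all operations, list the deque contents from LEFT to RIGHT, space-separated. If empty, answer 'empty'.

Answer: 53

Derivation:
pushright(1): [1]
pushleft(17): [17, 1]
popleft(): [1]
popleft(): []
pushleft(63): [63]
popleft(): []
pushleft(16): [16]
pushright(65): [16, 65]
popright(): [16]
popright(): []
pushright(53): [53]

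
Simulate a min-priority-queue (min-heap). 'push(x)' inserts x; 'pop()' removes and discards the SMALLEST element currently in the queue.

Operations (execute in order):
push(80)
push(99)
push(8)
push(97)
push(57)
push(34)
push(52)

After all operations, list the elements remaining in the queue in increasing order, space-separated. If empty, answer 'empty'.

push(80): heap contents = [80]
push(99): heap contents = [80, 99]
push(8): heap contents = [8, 80, 99]
push(97): heap contents = [8, 80, 97, 99]
push(57): heap contents = [8, 57, 80, 97, 99]
push(34): heap contents = [8, 34, 57, 80, 97, 99]
push(52): heap contents = [8, 34, 52, 57, 80, 97, 99]

Answer: 8 34 52 57 80 97 99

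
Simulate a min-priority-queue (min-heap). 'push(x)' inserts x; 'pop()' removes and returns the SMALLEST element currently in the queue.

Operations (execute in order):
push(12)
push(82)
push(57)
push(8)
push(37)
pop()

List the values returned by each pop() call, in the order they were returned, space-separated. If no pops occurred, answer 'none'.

Answer: 8

Derivation:
push(12): heap contents = [12]
push(82): heap contents = [12, 82]
push(57): heap contents = [12, 57, 82]
push(8): heap contents = [8, 12, 57, 82]
push(37): heap contents = [8, 12, 37, 57, 82]
pop() → 8: heap contents = [12, 37, 57, 82]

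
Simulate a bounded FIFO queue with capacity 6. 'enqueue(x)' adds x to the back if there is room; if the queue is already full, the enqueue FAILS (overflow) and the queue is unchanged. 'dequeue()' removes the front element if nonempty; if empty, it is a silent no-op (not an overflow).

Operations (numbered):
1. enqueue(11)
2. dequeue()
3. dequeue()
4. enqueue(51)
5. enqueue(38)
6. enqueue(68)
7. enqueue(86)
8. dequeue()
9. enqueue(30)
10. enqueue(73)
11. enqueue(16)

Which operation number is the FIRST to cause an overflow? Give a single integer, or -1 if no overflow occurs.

Answer: -1

Derivation:
1. enqueue(11): size=1
2. dequeue(): size=0
3. dequeue(): empty, no-op, size=0
4. enqueue(51): size=1
5. enqueue(38): size=2
6. enqueue(68): size=3
7. enqueue(86): size=4
8. dequeue(): size=3
9. enqueue(30): size=4
10. enqueue(73): size=5
11. enqueue(16): size=6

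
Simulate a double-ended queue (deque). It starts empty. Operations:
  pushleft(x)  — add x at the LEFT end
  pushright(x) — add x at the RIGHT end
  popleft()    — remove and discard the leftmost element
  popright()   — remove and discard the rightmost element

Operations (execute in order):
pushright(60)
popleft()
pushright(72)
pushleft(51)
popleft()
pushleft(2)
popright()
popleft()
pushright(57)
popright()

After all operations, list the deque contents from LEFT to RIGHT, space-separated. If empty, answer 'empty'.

pushright(60): [60]
popleft(): []
pushright(72): [72]
pushleft(51): [51, 72]
popleft(): [72]
pushleft(2): [2, 72]
popright(): [2]
popleft(): []
pushright(57): [57]
popright(): []

Answer: empty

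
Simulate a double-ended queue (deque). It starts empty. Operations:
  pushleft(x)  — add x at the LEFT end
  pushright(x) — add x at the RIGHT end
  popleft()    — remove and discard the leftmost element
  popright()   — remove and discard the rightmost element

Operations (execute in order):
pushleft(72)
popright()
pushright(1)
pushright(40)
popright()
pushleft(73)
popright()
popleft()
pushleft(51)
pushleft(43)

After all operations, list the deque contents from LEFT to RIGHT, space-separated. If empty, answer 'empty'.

pushleft(72): [72]
popright(): []
pushright(1): [1]
pushright(40): [1, 40]
popright(): [1]
pushleft(73): [73, 1]
popright(): [73]
popleft(): []
pushleft(51): [51]
pushleft(43): [43, 51]

Answer: 43 51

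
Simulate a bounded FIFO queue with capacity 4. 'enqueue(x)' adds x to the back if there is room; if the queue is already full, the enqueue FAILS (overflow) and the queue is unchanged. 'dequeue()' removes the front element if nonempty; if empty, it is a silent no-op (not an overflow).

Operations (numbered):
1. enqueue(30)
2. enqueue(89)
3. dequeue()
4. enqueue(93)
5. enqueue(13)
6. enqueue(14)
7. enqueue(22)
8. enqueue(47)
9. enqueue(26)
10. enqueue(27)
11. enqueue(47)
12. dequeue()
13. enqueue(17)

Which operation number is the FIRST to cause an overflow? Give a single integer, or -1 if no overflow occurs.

Answer: 7

Derivation:
1. enqueue(30): size=1
2. enqueue(89): size=2
3. dequeue(): size=1
4. enqueue(93): size=2
5. enqueue(13): size=3
6. enqueue(14): size=4
7. enqueue(22): size=4=cap → OVERFLOW (fail)
8. enqueue(47): size=4=cap → OVERFLOW (fail)
9. enqueue(26): size=4=cap → OVERFLOW (fail)
10. enqueue(27): size=4=cap → OVERFLOW (fail)
11. enqueue(47): size=4=cap → OVERFLOW (fail)
12. dequeue(): size=3
13. enqueue(17): size=4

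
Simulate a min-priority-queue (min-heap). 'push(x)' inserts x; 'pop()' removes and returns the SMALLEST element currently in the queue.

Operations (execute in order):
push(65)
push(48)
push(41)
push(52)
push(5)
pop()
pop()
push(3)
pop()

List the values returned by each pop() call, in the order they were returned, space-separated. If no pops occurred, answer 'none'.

push(65): heap contents = [65]
push(48): heap contents = [48, 65]
push(41): heap contents = [41, 48, 65]
push(52): heap contents = [41, 48, 52, 65]
push(5): heap contents = [5, 41, 48, 52, 65]
pop() → 5: heap contents = [41, 48, 52, 65]
pop() → 41: heap contents = [48, 52, 65]
push(3): heap contents = [3, 48, 52, 65]
pop() → 3: heap contents = [48, 52, 65]

Answer: 5 41 3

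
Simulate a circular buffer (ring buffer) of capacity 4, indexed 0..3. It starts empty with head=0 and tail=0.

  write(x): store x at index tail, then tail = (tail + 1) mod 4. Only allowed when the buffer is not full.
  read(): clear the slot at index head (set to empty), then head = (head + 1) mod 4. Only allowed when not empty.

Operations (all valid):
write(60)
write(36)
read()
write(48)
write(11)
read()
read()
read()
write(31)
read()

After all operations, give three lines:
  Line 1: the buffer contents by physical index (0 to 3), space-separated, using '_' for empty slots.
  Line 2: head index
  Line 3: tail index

write(60): buf=[60 _ _ _], head=0, tail=1, size=1
write(36): buf=[60 36 _ _], head=0, tail=2, size=2
read(): buf=[_ 36 _ _], head=1, tail=2, size=1
write(48): buf=[_ 36 48 _], head=1, tail=3, size=2
write(11): buf=[_ 36 48 11], head=1, tail=0, size=3
read(): buf=[_ _ 48 11], head=2, tail=0, size=2
read(): buf=[_ _ _ 11], head=3, tail=0, size=1
read(): buf=[_ _ _ _], head=0, tail=0, size=0
write(31): buf=[31 _ _ _], head=0, tail=1, size=1
read(): buf=[_ _ _ _], head=1, tail=1, size=0

Answer: _ _ _ _
1
1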